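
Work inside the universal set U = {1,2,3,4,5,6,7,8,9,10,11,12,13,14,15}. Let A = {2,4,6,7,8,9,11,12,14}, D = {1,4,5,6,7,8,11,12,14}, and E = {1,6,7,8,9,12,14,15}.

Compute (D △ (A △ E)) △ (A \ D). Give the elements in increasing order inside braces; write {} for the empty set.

A △ E = {1,2,4,11,15}
D △ (A △ E) = {2,5,6,7,8,12,14,15}
A \ D = {2,9}
(D △ (A △ E)) △ (A \ D) = {5,6,7,8,9,12,14,15}

{5,6,7,8,9,12,14,15}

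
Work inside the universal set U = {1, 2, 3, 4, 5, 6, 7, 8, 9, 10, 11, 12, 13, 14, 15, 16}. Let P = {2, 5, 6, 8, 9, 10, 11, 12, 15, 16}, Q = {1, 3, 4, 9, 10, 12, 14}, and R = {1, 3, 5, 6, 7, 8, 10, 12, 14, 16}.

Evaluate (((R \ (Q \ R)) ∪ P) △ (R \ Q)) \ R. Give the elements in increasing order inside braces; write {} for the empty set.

{2, 9, 11, 15}

Q \ R = {4, 9}
R \ (Q \ R) = {1, 3, 5, 6, 7, 8, 10, 12, 14, 16}
(R \ (Q \ R)) ∪ P = {1, 2, 3, 5, 6, 7, 8, 9, 10, 11, 12, 14, 15, 16}
R \ Q = {5, 6, 7, 8, 16}
((R \ (Q \ R)) ∪ P) △ (R \ Q) = {1, 2, 3, 9, 10, 11, 12, 14, 15}
(((R \ (Q \ R)) ∪ P) △ (R \ Q)) \ R = {2, 9, 11, 15}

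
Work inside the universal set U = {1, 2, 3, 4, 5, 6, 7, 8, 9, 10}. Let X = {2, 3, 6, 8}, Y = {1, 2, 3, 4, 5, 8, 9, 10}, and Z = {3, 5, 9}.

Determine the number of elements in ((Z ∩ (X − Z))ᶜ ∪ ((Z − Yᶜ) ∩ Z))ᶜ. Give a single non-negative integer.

X − Z = {2, 6, 8}
Z ∩ (X − Z) = {}
(Z ∩ (X − Z))ᶜ = {1, 2, 3, 4, 5, 6, 7, 8, 9, 10}
Yᶜ = {6, 7}
Z − Yᶜ = {3, 5, 9}
(Z − Yᶜ) ∩ Z = {3, 5, 9}
(Z ∩ (X − Z))ᶜ ∪ ((Z − Yᶜ) ∩ Z) = {1, 2, 3, 4, 5, 6, 7, 8, 9, 10}
((Z ∩ (X − Z))ᶜ ∪ ((Z − Yᶜ) ∩ Z))ᶜ = {}
|((Z ∩ (X − Z))ᶜ ∪ ((Z − Yᶜ) ∩ Z))ᶜ| = 0

0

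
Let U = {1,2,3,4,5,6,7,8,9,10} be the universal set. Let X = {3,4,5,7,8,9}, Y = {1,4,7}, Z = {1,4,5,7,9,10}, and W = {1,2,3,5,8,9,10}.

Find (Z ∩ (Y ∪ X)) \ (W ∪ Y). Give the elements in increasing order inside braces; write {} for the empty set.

{}

Y ∪ X = {1,3,4,5,7,8,9}
Z ∩ (Y ∪ X) = {1,4,5,7,9}
W ∪ Y = {1,2,3,4,5,7,8,9,10}
(Z ∩ (Y ∪ X)) \ (W ∪ Y) = {}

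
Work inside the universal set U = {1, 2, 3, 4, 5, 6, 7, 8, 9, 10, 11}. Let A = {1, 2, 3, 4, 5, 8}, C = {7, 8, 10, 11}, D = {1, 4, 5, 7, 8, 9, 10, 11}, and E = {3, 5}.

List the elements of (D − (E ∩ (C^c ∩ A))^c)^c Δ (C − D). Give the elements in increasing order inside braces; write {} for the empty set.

C^c = {1, 2, 3, 4, 5, 6, 9}
C^c ∩ A = {1, 2, 3, 4, 5}
E ∩ (C^c ∩ A) = {3, 5}
(E ∩ (C^c ∩ A))^c = {1, 2, 4, 6, 7, 8, 9, 10, 11}
D − (E ∩ (C^c ∩ A))^c = {5}
(D − (E ∩ (C^c ∩ A))^c)^c = {1, 2, 3, 4, 6, 7, 8, 9, 10, 11}
C − D = {}
(D − (E ∩ (C^c ∩ A))^c)^c Δ (C − D) = {1, 2, 3, 4, 6, 7, 8, 9, 10, 11}

{1, 2, 3, 4, 6, 7, 8, 9, 10, 11}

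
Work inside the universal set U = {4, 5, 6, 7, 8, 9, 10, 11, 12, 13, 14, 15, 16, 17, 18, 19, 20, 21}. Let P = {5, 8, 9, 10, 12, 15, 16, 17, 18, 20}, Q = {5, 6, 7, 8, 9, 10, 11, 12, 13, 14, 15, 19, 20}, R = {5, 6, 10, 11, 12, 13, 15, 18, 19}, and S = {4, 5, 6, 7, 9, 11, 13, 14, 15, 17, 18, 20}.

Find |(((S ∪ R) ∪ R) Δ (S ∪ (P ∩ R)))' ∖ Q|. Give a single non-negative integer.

5

S ∪ R = {4, 5, 6, 7, 9, 10, 11, 12, 13, 14, 15, 17, 18, 19, 20}
(S ∪ R) ∪ R = {4, 5, 6, 7, 9, 10, 11, 12, 13, 14, 15, 17, 18, 19, 20}
P ∩ R = {5, 10, 12, 15, 18}
S ∪ (P ∩ R) = {4, 5, 6, 7, 9, 10, 11, 12, 13, 14, 15, 17, 18, 20}
((S ∪ R) ∪ R) Δ (S ∪ (P ∩ R)) = {19}
(((S ∪ R) ∪ R) Δ (S ∪ (P ∩ R)))' = {4, 5, 6, 7, 8, 9, 10, 11, 12, 13, 14, 15, 16, 17, 18, 20, 21}
(((S ∪ R) ∪ R) Δ (S ∪ (P ∩ R)))' ∖ Q = {4, 16, 17, 18, 21}
|(((S ∪ R) ∪ R) Δ (S ∪ (P ∩ R)))' ∖ Q| = 5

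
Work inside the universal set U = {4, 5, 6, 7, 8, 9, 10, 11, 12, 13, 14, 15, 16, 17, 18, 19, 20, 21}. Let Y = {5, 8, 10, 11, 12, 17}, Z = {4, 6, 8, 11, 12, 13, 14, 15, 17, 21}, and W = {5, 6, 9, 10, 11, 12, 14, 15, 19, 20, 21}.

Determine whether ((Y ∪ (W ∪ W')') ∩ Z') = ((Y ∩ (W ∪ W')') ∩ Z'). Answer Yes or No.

No

W' = {4, 7, 8, 13, 16, 17, 18}
W ∪ W' = {4, 5, 6, 7, 8, 9, 10, 11, 12, 13, 14, 15, 16, 17, 18, 19, 20, 21}
(W ∪ W')' = {}
Y ∪ (W ∪ W')' = {5, 8, 10, 11, 12, 17}
Z' = {5, 7, 9, 10, 16, 18, 19, 20}
(Y ∪ (W ∪ W')') ∩ Z' = {5, 10}
Y ∩ (W ∪ W')' = {}
(Y ∩ (W ∪ W')') ∩ Z' = {}
5 ∈ (Y ∪ (W ∪ W')') ∩ Z' but 5 ∉ (Y ∩ (W ∪ W')') ∩ Z', so they differ.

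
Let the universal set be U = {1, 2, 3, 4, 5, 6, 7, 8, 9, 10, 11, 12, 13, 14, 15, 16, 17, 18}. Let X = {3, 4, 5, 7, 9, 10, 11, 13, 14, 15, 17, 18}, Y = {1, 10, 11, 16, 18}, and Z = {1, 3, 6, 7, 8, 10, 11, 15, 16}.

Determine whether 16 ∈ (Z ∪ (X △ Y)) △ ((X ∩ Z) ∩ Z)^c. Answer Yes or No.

16 ∉ X and 16 ∈ Y, so 16 ∈ X △ Y
16 ∈ Z and 16 ∈ (X △ Y), so 16 ∈ Z ∪ (X △ Y)
16 ∉ X and 16 ∈ Z, so 16 ∉ X ∩ Z
16 ∉ (X ∩ Z) and 16 ∈ Z, so 16 ∉ (X ∩ Z) ∩ Z
16 ∈ ((X ∩ Z) ∩ Z)^c since 16 ∉ ((X ∩ Z) ∩ Z)
16 ∈ (Z ∪ (X △ Y)) and 16 ∈ ((X ∩ Z) ∩ Z)^c, so 16 ∉ (Z ∪ (X △ Y)) △ ((X ∩ Z) ∩ Z)^c

No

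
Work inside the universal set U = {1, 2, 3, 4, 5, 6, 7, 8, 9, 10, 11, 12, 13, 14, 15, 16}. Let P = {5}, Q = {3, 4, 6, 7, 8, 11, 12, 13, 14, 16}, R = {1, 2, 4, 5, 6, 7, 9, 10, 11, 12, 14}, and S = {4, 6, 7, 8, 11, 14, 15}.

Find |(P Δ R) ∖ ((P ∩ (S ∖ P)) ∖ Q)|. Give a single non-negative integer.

10

P Δ R = {1, 2, 4, 6, 7, 9, 10, 11, 12, 14}
S ∖ P = {4, 6, 7, 8, 11, 14, 15}
P ∩ (S ∖ P) = {}
(P ∩ (S ∖ P)) ∖ Q = {}
(P Δ R) ∖ ((P ∩ (S ∖ P)) ∖ Q) = {1, 2, 4, 6, 7, 9, 10, 11, 12, 14}
|(P Δ R) ∖ ((P ∩ (S ∖ P)) ∖ Q)| = 10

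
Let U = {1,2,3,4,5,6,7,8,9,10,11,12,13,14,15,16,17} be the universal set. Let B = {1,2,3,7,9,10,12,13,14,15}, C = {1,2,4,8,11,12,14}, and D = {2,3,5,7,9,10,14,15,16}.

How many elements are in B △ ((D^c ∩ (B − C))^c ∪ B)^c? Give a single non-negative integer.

D^c = {1,4,6,8,11,12,13,17}
B − C = {3,7,9,10,13,15}
D^c ∩ (B − C) = {13}
(D^c ∩ (B − C))^c = {1,2,3,4,5,6,7,8,9,10,11,12,14,15,16,17}
(D^c ∩ (B − C))^c ∪ B = {1,2,3,4,5,6,7,8,9,10,11,12,13,14,15,16,17}
((D^c ∩ (B − C))^c ∪ B)^c = {}
B △ ((D^c ∩ (B − C))^c ∪ B)^c = {1,2,3,7,9,10,12,13,14,15}
|B △ ((D^c ∩ (B − C))^c ∪ B)^c| = 10

10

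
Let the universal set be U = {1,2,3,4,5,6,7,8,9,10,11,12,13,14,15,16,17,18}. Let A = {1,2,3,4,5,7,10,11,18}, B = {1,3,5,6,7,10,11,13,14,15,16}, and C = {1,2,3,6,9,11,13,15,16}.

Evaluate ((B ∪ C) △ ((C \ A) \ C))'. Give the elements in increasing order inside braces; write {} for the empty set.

{4,8,12,17,18}

B ∪ C = {1,2,3,5,6,7,9,10,11,13,14,15,16}
C \ A = {6,9,13,15,16}
(C \ A) \ C = {}
(B ∪ C) △ ((C \ A) \ C) = {1,2,3,5,6,7,9,10,11,13,14,15,16}
((B ∪ C) △ ((C \ A) \ C))' = {4,8,12,17,18}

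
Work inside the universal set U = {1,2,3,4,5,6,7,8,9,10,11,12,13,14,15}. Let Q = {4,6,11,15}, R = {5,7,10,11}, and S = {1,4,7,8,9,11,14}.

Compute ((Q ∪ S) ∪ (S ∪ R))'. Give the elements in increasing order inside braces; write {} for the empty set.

{2,3,12,13}

Q ∪ S = {1,4,6,7,8,9,11,14,15}
S ∪ R = {1,4,5,7,8,9,10,11,14}
(Q ∪ S) ∪ (S ∪ R) = {1,4,5,6,7,8,9,10,11,14,15}
((Q ∪ S) ∪ (S ∪ R))' = {2,3,12,13}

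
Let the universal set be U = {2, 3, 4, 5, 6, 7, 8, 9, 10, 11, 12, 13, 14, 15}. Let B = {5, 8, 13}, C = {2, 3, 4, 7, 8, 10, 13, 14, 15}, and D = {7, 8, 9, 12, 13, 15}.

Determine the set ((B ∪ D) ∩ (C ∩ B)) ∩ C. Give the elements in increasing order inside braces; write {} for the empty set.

{8, 13}

B ∪ D = {5, 7, 8, 9, 12, 13, 15}
C ∩ B = {8, 13}
(B ∪ D) ∩ (C ∩ B) = {8, 13}
((B ∪ D) ∩ (C ∩ B)) ∩ C = {8, 13}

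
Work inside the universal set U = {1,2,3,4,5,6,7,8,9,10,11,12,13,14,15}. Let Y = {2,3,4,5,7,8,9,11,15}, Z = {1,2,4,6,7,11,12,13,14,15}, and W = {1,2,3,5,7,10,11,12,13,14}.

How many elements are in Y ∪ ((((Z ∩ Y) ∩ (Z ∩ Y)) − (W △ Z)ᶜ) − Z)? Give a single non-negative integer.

9

Z ∩ Y = {2,4,7,11,15}
(Z ∩ Y) ∩ (Z ∩ Y) = {2,4,7,11,15}
W △ Z = {3,4,5,6,10,15}
(W △ Z)ᶜ = {1,2,7,8,9,11,12,13,14}
((Z ∩ Y) ∩ (Z ∩ Y)) − (W △ Z)ᶜ = {4,15}
(((Z ∩ Y) ∩ (Z ∩ Y)) − (W △ Z)ᶜ) − Z = {}
Y ∪ ((((Z ∩ Y) ∩ (Z ∩ Y)) − (W △ Z)ᶜ) − Z) = {2,3,4,5,7,8,9,11,15}
|Y ∪ ((((Z ∩ Y) ∩ (Z ∩ Y)) − (W △ Z)ᶜ) − Z)| = 9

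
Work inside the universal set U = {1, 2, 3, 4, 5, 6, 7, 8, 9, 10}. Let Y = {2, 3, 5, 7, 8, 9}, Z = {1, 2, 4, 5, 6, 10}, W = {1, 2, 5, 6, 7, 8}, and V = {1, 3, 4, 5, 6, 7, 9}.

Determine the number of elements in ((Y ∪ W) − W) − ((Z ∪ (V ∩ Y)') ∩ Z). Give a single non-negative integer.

Y ∪ W = {1, 2, 3, 5, 6, 7, 8, 9}
(Y ∪ W) − W = {3, 9}
V ∩ Y = {3, 5, 7, 9}
(V ∩ Y)' = {1, 2, 4, 6, 8, 10}
Z ∪ (V ∩ Y)' = {1, 2, 4, 5, 6, 8, 10}
(Z ∪ (V ∩ Y)') ∩ Z = {1, 2, 4, 5, 6, 10}
((Y ∪ W) − W) − ((Z ∪ (V ∩ Y)') ∩ Z) = {3, 9}
|((Y ∪ W) − W) − ((Z ∪ (V ∩ Y)') ∩ Z)| = 2

2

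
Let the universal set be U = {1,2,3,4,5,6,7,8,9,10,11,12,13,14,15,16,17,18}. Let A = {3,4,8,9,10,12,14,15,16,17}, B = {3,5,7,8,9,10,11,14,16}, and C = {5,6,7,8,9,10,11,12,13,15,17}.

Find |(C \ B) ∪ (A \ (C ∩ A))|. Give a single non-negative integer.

C \ B = {6,12,13,15,17}
C ∩ A = {8,9,10,12,15,17}
A \ (C ∩ A) = {3,4,14,16}
(C \ B) ∪ (A \ (C ∩ A)) = {3,4,6,12,13,14,15,16,17}
|(C \ B) ∪ (A \ (C ∩ A))| = 9

9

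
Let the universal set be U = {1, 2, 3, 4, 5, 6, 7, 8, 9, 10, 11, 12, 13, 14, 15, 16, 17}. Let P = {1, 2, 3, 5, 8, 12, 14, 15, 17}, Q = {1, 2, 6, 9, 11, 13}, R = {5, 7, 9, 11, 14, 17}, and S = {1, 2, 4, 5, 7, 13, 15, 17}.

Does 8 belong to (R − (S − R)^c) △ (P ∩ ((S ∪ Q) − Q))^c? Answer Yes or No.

Yes

8 ∉ S and 8 ∉ R, so 8 ∉ S − R
8 ∈ (S − R)^c since 8 ∉ (S − R)
8 ∉ R and 8 ∈ (S − R)^c, so 8 ∉ R − (S − R)^c
8 ∉ S and 8 ∉ Q, so 8 ∉ S ∪ Q
8 ∉ (S ∪ Q) and 8 ∉ Q, so 8 ∉ (S ∪ Q) − Q
8 ∈ P and 8 ∉ ((S ∪ Q) − Q), so 8 ∉ P ∩ ((S ∪ Q) − Q)
8 ∈ (P ∩ ((S ∪ Q) − Q))^c since 8 ∉ (P ∩ ((S ∪ Q) − Q))
8 ∉ (R − (S − R)^c) and 8 ∈ (P ∩ ((S ∪ Q) − Q))^c, so 8 ∈ (R − (S − R)^c) △ (P ∩ ((S ∪ Q) − Q))^c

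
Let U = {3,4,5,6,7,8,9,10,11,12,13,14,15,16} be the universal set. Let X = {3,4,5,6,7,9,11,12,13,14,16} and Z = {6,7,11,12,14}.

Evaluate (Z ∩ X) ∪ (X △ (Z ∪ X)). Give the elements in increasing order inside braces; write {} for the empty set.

{6,7,11,12,14}

Z ∩ X = {6,7,11,12,14}
Z ∪ X = {3,4,5,6,7,9,11,12,13,14,16}
X △ (Z ∪ X) = {}
(Z ∩ X) ∪ (X △ (Z ∪ X)) = {6,7,11,12,14}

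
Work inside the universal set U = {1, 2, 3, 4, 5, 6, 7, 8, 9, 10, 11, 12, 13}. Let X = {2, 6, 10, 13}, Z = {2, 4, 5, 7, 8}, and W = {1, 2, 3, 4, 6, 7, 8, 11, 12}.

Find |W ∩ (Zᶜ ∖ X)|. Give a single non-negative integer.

4

Zᶜ = {1, 3, 6, 9, 10, 11, 12, 13}
Zᶜ ∖ X = {1, 3, 9, 11, 12}
W ∩ (Zᶜ ∖ X) = {1, 3, 11, 12}
|W ∩ (Zᶜ ∖ X)| = 4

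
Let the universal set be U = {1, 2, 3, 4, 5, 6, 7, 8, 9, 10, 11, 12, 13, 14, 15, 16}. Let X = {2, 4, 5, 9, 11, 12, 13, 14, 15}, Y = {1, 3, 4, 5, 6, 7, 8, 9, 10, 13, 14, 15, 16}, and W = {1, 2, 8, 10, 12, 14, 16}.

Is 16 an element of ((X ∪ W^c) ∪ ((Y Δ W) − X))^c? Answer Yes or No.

16 ∈ W, so 16 ∉ W^c
16 ∉ X and 16 ∉ W^c, so 16 ∉ X ∪ W^c
16 ∈ Y and 16 ∈ W, so 16 ∉ Y Δ W
16 ∉ (Y Δ W) and 16 ∉ X, so 16 ∉ (Y Δ W) − X
16 ∉ (X ∪ W^c) and 16 ∉ ((Y Δ W) − X), so 16 ∉ (X ∪ W^c) ∪ ((Y Δ W) − X)
16 ∈ ((X ∪ W^c) ∪ ((Y Δ W) − X))^c since 16 ∉ ((X ∪ W^c) ∪ ((Y Δ W) − X))

Yes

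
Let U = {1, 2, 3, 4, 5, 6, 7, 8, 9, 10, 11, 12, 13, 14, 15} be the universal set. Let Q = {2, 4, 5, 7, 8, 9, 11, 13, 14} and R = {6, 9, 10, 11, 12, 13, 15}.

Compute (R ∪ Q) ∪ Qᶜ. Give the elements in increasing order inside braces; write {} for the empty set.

{1, 2, 3, 4, 5, 6, 7, 8, 9, 10, 11, 12, 13, 14, 15}

R ∪ Q = {2, 4, 5, 6, 7, 8, 9, 10, 11, 12, 13, 14, 15}
Qᶜ = {1, 3, 6, 10, 12, 15}
(R ∪ Q) ∪ Qᶜ = {1, 2, 3, 4, 5, 6, 7, 8, 9, 10, 11, 12, 13, 14, 15}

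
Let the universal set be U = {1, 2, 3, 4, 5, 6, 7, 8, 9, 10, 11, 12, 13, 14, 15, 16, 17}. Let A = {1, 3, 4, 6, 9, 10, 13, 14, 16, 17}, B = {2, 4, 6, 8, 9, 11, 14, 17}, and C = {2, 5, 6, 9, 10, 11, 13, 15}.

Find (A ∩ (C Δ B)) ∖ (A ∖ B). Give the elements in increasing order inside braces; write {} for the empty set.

C Δ B = {4, 5, 8, 10, 13, 14, 15, 17}
A ∩ (C Δ B) = {4, 10, 13, 14, 17}
A ∖ B = {1, 3, 10, 13, 16}
(A ∩ (C Δ B)) ∖ (A ∖ B) = {4, 14, 17}

{4, 14, 17}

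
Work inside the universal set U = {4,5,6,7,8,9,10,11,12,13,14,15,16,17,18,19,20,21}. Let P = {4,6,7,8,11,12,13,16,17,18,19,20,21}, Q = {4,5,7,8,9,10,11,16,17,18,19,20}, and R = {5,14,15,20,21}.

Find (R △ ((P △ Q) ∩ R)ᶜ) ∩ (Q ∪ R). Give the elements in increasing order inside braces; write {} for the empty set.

P △ Q = {5,6,9,10,12,13,21}
(P △ Q) ∩ R = {5,21}
((P △ Q) ∩ R)ᶜ = {4,6,7,8,9,10,11,12,13,14,15,16,17,18,19,20}
R △ ((P △ Q) ∩ R)ᶜ = {4,5,6,7,8,9,10,11,12,13,16,17,18,19,21}
Q ∪ R = {4,5,7,8,9,10,11,14,15,16,17,18,19,20,21}
(R △ ((P △ Q) ∩ R)ᶜ) ∩ (Q ∪ R) = {4,5,7,8,9,10,11,16,17,18,19,21}

{4,5,7,8,9,10,11,16,17,18,19,21}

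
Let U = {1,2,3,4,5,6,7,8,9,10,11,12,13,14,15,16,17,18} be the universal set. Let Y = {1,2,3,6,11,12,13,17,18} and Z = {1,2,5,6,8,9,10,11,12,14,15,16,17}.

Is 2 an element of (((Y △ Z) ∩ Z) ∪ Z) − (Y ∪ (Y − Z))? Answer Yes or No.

2 ∈ Y and 2 ∈ Z, so 2 ∉ Y △ Z
2 ∉ (Y △ Z) and 2 ∈ Z, so 2 ∉ (Y △ Z) ∩ Z
2 ∉ ((Y △ Z) ∩ Z) and 2 ∈ Z, so 2 ∈ ((Y △ Z) ∩ Z) ∪ Z
2 ∈ Y and 2 ∈ Z, so 2 ∉ Y − Z
2 ∈ Y and 2 ∉ (Y − Z), so 2 ∈ Y ∪ (Y − Z)
2 ∈ (((Y △ Z) ∩ Z) ∪ Z) and 2 ∈ (Y ∪ (Y − Z)), so 2 ∉ (((Y △ Z) ∩ Z) ∪ Z) − (Y ∪ (Y − Z))

No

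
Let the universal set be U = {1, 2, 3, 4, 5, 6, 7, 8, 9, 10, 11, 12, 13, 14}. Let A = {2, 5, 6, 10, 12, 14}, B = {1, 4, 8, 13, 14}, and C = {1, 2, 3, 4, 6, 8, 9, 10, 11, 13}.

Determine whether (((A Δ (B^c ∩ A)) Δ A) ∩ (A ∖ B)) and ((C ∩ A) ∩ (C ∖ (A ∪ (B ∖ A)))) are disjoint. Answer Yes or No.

B^c = {2, 3, 5, 6, 7, 9, 10, 11, 12}
B^c ∩ A = {2, 5, 6, 10, 12}
A Δ (B^c ∩ A) = {14}
(A Δ (B^c ∩ A)) Δ A = {2, 5, 6, 10, 12}
A ∖ B = {2, 5, 6, 10, 12}
((A Δ (B^c ∩ A)) Δ A) ∩ (A ∖ B) = {2, 5, 6, 10, 12}
C ∩ A = {2, 6, 10}
B ∖ A = {1, 4, 8, 13}
A ∪ (B ∖ A) = {1, 2, 4, 5, 6, 8, 10, 12, 13, 14}
C ∖ (A ∪ (B ∖ A)) = {3, 9, 11}
(C ∩ A) ∩ (C ∖ (A ∪ (B ∖ A))) = {}
{2, 5, 6, 10, 12} and {} share no elements.

Yes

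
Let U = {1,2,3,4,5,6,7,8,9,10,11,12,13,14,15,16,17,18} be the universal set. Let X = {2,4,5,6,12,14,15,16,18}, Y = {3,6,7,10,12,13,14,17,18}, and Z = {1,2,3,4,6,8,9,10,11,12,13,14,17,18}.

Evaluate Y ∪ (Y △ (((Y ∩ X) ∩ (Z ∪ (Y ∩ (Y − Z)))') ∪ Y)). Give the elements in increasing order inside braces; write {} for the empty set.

Y ∩ X = {6,12,14,18}
Y − Z = {7}
Y ∩ (Y − Z) = {7}
Z ∪ (Y ∩ (Y − Z)) = {1,2,3,4,6,7,8,9,10,11,12,13,14,17,18}
(Z ∪ (Y ∩ (Y − Z)))' = {5,15,16}
(Y ∩ X) ∩ (Z ∪ (Y ∩ (Y − Z)))' = {}
((Y ∩ X) ∩ (Z ∪ (Y ∩ (Y − Z)))') ∪ Y = {3,6,7,10,12,13,14,17,18}
Y △ (((Y ∩ X) ∩ (Z ∪ (Y ∩ (Y − Z)))') ∪ Y) = {}
Y ∪ (Y △ (((Y ∩ X) ∩ (Z ∪ (Y ∩ (Y − Z)))') ∪ Y)) = {3,6,7,10,12,13,14,17,18}

{3,6,7,10,12,13,14,17,18}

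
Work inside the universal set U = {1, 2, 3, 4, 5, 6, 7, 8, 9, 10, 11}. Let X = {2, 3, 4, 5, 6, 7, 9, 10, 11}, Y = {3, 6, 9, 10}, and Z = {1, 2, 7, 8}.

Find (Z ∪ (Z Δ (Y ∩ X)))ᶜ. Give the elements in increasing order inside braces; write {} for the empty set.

Y ∩ X = {3, 6, 9, 10}
Z Δ (Y ∩ X) = {1, 2, 3, 6, 7, 8, 9, 10}
Z ∪ (Z Δ (Y ∩ X)) = {1, 2, 3, 6, 7, 8, 9, 10}
(Z ∪ (Z Δ (Y ∩ X)))ᶜ = {4, 5, 11}

{4, 5, 11}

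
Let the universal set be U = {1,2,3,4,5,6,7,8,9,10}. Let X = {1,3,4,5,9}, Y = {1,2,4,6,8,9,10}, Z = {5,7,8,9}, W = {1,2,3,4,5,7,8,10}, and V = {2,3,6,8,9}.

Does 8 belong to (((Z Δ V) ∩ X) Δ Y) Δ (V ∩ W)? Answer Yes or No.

8 ∈ Z and 8 ∈ V, so 8 ∉ Z Δ V
8 ∉ (Z Δ V) and 8 ∉ X, so 8 ∉ (Z Δ V) ∩ X
8 ∉ ((Z Δ V) ∩ X) and 8 ∈ Y, so 8 ∈ ((Z Δ V) ∩ X) Δ Y
8 ∈ V and 8 ∈ W, so 8 ∈ V ∩ W
8 ∈ (((Z Δ V) ∩ X) Δ Y) and 8 ∈ (V ∩ W), so 8 ∉ (((Z Δ V) ∩ X) Δ Y) Δ (V ∩ W)

No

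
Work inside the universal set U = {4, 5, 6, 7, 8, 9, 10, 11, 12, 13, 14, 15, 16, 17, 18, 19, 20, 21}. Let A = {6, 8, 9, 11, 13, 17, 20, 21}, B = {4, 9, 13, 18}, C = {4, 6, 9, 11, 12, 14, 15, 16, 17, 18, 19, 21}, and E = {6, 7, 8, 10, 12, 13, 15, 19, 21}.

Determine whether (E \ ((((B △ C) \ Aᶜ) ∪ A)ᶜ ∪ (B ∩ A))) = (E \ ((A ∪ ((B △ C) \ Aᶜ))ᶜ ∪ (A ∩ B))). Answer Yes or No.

Yes

B △ C = {6, 11, 12, 13, 14, 15, 16, 17, 19, 21}
Aᶜ = {4, 5, 7, 10, 12, 14, 15, 16, 18, 19}
(B △ C) \ Aᶜ = {6, 11, 13, 17, 21}
((B △ C) \ Aᶜ) ∪ A = {6, 8, 9, 11, 13, 17, 20, 21}
(((B △ C) \ Aᶜ) ∪ A)ᶜ = {4, 5, 7, 10, 12, 14, 15, 16, 18, 19}
B ∩ A = {9, 13}
(((B △ C) \ Aᶜ) ∪ A)ᶜ ∪ (B ∩ A) = {4, 5, 7, 9, 10, 12, 13, 14, 15, 16, 18, 19}
E \ ((((B △ C) \ Aᶜ) ∪ A)ᶜ ∪ (B ∩ A)) = {6, 8, 21}
A ∪ ((B △ C) \ Aᶜ) = {6, 8, 9, 11, 13, 17, 20, 21}
(A ∪ ((B △ C) \ Aᶜ))ᶜ = {4, 5, 7, 10, 12, 14, 15, 16, 18, 19}
A ∩ B = {9, 13}
(A ∪ ((B △ C) \ Aᶜ))ᶜ ∪ (A ∩ B) = {4, 5, 7, 9, 10, 12, 13, 14, 15, 16, 18, 19}
E \ ((A ∪ ((B △ C) \ Aᶜ))ᶜ ∪ (A ∩ B)) = {6, 8, 21}
Both equal {6, 8, 21}, so E \ ((((B △ C) \ Aᶜ) ∪ A)ᶜ ∪ (B ∩ A)) = E \ ((A ∪ ((B △ C) \ Aᶜ))ᶜ ∪ (A ∩ B)).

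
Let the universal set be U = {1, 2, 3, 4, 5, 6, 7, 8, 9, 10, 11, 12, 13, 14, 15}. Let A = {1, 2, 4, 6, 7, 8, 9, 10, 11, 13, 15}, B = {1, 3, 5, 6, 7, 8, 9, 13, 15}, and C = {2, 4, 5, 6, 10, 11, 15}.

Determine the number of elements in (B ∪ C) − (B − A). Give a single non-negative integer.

11

B ∪ C = {1, 2, 3, 4, 5, 6, 7, 8, 9, 10, 11, 13, 15}
B − A = {3, 5}
(B ∪ C) − (B − A) = {1, 2, 4, 6, 7, 8, 9, 10, 11, 13, 15}
|(B ∪ C) − (B − A)| = 11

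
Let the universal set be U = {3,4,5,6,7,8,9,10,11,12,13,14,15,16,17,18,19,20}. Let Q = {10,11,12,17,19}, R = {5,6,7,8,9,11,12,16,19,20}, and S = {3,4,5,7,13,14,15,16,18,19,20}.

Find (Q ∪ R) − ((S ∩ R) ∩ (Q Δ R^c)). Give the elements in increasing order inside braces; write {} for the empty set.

{5,6,7,8,9,10,11,12,16,17,20}

Q ∪ R = {5,6,7,8,9,10,11,12,16,17,19,20}
S ∩ R = {5,7,16,19,20}
R^c = {3,4,10,13,14,15,17,18}
Q Δ R^c = {3,4,11,12,13,14,15,18,19}
(S ∩ R) ∩ (Q Δ R^c) = {19}
(Q ∪ R) − ((S ∩ R) ∩ (Q Δ R^c)) = {5,6,7,8,9,10,11,12,16,17,20}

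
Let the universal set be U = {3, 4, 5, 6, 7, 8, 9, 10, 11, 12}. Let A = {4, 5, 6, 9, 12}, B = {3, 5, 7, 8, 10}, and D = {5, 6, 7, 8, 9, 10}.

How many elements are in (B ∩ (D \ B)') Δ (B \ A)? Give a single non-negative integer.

1

D \ B = {6, 9}
(D \ B)' = {3, 4, 5, 7, 8, 10, 11, 12}
B ∩ (D \ B)' = {3, 5, 7, 8, 10}
B \ A = {3, 7, 8, 10}
(B ∩ (D \ B)') Δ (B \ A) = {5}
|(B ∩ (D \ B)') Δ (B \ A)| = 1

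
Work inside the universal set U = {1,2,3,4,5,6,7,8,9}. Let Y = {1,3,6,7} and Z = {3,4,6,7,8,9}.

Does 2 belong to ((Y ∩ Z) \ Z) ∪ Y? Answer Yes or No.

No

2 ∉ Y and 2 ∉ Z, so 2 ∉ Y ∩ Z
2 ∉ (Y ∩ Z) and 2 ∉ Z, so 2 ∉ (Y ∩ Z) \ Z
2 ∉ ((Y ∩ Z) \ Z) and 2 ∉ Y, so 2 ∉ ((Y ∩ Z) \ Z) ∪ Y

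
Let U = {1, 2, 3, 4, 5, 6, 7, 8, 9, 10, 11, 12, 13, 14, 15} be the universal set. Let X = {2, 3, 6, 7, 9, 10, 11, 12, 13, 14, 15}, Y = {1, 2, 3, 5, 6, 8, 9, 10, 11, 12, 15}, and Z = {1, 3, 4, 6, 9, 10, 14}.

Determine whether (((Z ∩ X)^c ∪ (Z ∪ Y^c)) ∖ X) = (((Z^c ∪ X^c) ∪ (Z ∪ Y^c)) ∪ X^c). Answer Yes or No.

No

Z ∩ X = {3, 6, 9, 10, 14}
(Z ∩ X)^c = {1, 2, 4, 5, 7, 8, 11, 12, 13, 15}
Y^c = {4, 7, 13, 14}
Z ∪ Y^c = {1, 3, 4, 6, 7, 9, 10, 13, 14}
(Z ∩ X)^c ∪ (Z ∪ Y^c) = {1, 2, 3, 4, 5, 6, 7, 8, 9, 10, 11, 12, 13, 14, 15}
((Z ∩ X)^c ∪ (Z ∪ Y^c)) ∖ X = {1, 4, 5, 8}
Z^c = {2, 5, 7, 8, 11, 12, 13, 15}
X^c = {1, 4, 5, 8}
Z^c ∪ X^c = {1, 2, 4, 5, 7, 8, 11, 12, 13, 15}
(Z^c ∪ X^c) ∪ (Z ∪ Y^c) = {1, 2, 3, 4, 5, 6, 7, 8, 9, 10, 11, 12, 13, 14, 15}
((Z^c ∪ X^c) ∪ (Z ∪ Y^c)) ∪ X^c = {1, 2, 3, 4, 5, 6, 7, 8, 9, 10, 11, 12, 13, 14, 15}
2 ∈ ((Z^c ∪ X^c) ∪ (Z ∪ Y^c)) ∪ X^c but 2 ∉ ((Z ∩ X)^c ∪ (Z ∪ Y^c)) ∖ X, so they differ.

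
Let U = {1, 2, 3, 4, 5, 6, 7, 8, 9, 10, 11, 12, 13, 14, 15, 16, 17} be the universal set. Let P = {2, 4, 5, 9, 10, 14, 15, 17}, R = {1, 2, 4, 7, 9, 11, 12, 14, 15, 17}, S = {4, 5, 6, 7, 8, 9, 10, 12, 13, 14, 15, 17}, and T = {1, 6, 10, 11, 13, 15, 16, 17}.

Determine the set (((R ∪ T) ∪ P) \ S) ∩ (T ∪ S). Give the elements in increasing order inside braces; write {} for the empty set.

R ∪ T = {1, 2, 4, 6, 7, 9, 10, 11, 12, 13, 14, 15, 16, 17}
(R ∪ T) ∪ P = {1, 2, 4, 5, 6, 7, 9, 10, 11, 12, 13, 14, 15, 16, 17}
((R ∪ T) ∪ P) \ S = {1, 2, 11, 16}
T ∪ S = {1, 4, 5, 6, 7, 8, 9, 10, 11, 12, 13, 14, 15, 16, 17}
(((R ∪ T) ∪ P) \ S) ∩ (T ∪ S) = {1, 11, 16}

{1, 11, 16}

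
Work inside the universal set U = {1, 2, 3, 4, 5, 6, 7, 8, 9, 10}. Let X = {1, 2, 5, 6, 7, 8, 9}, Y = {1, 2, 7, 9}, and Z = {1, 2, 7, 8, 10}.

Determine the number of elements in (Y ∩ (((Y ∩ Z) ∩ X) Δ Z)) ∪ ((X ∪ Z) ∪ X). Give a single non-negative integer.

Y ∩ Z = {1, 2, 7}
(Y ∩ Z) ∩ X = {1, 2, 7}
((Y ∩ Z) ∩ X) Δ Z = {8, 10}
Y ∩ (((Y ∩ Z) ∩ X) Δ Z) = {}
X ∪ Z = {1, 2, 5, 6, 7, 8, 9, 10}
(X ∪ Z) ∪ X = {1, 2, 5, 6, 7, 8, 9, 10}
(Y ∩ (((Y ∩ Z) ∩ X) Δ Z)) ∪ ((X ∪ Z) ∪ X) = {1, 2, 5, 6, 7, 8, 9, 10}
|(Y ∩ (((Y ∩ Z) ∩ X) Δ Z)) ∪ ((X ∪ Z) ∪ X)| = 8

8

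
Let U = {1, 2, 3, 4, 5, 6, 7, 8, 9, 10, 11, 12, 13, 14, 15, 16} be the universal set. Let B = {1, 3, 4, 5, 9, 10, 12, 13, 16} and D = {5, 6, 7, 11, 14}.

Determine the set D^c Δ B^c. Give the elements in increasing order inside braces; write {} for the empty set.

D^c = {1, 2, 3, 4, 8, 9, 10, 12, 13, 15, 16}
B^c = {2, 6, 7, 8, 11, 14, 15}
D^c Δ B^c = {1, 3, 4, 6, 7, 9, 10, 11, 12, 13, 14, 16}

{1, 3, 4, 6, 7, 9, 10, 11, 12, 13, 14, 16}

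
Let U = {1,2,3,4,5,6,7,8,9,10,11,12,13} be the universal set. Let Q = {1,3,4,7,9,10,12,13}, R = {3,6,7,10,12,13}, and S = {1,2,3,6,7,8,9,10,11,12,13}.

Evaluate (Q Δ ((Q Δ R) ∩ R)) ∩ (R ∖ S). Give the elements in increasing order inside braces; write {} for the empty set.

Q Δ R = {1,4,6,9}
(Q Δ R) ∩ R = {6}
Q Δ ((Q Δ R) ∩ R) = {1,3,4,6,7,9,10,12,13}
R ∖ S = {}
(Q Δ ((Q Δ R) ∩ R)) ∩ (R ∖ S) = {}

{}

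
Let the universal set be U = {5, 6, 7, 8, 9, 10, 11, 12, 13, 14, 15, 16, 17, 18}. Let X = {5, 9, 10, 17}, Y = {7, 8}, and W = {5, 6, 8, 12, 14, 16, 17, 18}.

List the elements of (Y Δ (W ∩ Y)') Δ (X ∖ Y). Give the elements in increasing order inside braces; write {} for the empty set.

{6, 8, 11, 12, 13, 14, 15, 16, 18}

W ∩ Y = {8}
(W ∩ Y)' = {5, 6, 7, 9, 10, 11, 12, 13, 14, 15, 16, 17, 18}
Y Δ (W ∩ Y)' = {5, 6, 8, 9, 10, 11, 12, 13, 14, 15, 16, 17, 18}
X ∖ Y = {5, 9, 10, 17}
(Y Δ (W ∩ Y)') Δ (X ∖ Y) = {6, 8, 11, 12, 13, 14, 15, 16, 18}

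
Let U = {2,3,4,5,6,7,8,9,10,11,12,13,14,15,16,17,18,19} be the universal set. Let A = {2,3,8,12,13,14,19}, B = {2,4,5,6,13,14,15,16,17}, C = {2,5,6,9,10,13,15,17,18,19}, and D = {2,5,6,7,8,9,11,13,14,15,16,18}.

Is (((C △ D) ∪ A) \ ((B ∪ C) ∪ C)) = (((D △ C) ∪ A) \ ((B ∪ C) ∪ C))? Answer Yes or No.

C △ D = {7,8,10,11,14,16,17,19}
(C △ D) ∪ A = {2,3,7,8,10,11,12,13,14,16,17,19}
B ∪ C = {2,4,5,6,9,10,13,14,15,16,17,18,19}
(B ∪ C) ∪ C = {2,4,5,6,9,10,13,14,15,16,17,18,19}
((C △ D) ∪ A) \ ((B ∪ C) ∪ C) = {3,7,8,11,12}
D △ C = {7,8,10,11,14,16,17,19}
(D △ C) ∪ A = {2,3,7,8,10,11,12,13,14,16,17,19}
((D △ C) ∪ A) \ ((B ∪ C) ∪ C) = {3,7,8,11,12}
Both equal {3,7,8,11,12}, so ((C △ D) ∪ A) \ ((B ∪ C) ∪ C) = ((D △ C) ∪ A) \ ((B ∪ C) ∪ C).

Yes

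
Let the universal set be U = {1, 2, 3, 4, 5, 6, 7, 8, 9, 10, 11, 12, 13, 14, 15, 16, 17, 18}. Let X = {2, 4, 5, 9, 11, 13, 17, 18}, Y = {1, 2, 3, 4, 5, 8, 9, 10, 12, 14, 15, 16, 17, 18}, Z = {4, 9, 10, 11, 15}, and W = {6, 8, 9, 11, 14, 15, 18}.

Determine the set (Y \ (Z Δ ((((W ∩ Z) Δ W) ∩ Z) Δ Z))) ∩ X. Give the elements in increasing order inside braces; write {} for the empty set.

W ∩ Z = {9, 11, 15}
(W ∩ Z) Δ W = {6, 8, 14, 18}
((W ∩ Z) Δ W) ∩ Z = {}
(((W ∩ Z) Δ W) ∩ Z) Δ Z = {4, 9, 10, 11, 15}
Z Δ ((((W ∩ Z) Δ W) ∩ Z) Δ Z) = {}
Y \ (Z Δ ((((W ∩ Z) Δ W) ∩ Z) Δ Z)) = {1, 2, 3, 4, 5, 8, 9, 10, 12, 14, 15, 16, 17, 18}
(Y \ (Z Δ ((((W ∩ Z) Δ W) ∩ Z) Δ Z))) ∩ X = {2, 4, 5, 9, 17, 18}

{2, 4, 5, 9, 17, 18}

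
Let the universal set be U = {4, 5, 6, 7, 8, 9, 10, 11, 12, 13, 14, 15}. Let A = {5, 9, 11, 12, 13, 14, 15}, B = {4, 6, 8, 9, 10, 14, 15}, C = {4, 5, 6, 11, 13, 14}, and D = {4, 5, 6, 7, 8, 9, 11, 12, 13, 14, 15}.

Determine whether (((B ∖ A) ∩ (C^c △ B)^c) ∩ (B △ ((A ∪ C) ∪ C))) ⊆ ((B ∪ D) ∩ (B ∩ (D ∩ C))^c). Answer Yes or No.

B ∖ A = {4, 6, 8, 10}
C^c = {7, 8, 9, 10, 12, 15}
C^c △ B = {4, 6, 7, 12, 14}
(C^c △ B)^c = {5, 8, 9, 10, 11, 13, 15}
(B ∖ A) ∩ (C^c △ B)^c = {8, 10}
A ∪ C = {4, 5, 6, 9, 11, 12, 13, 14, 15}
(A ∪ C) ∪ C = {4, 5, 6, 9, 11, 12, 13, 14, 15}
B △ ((A ∪ C) ∪ C) = {5, 8, 10, 11, 12, 13}
((B ∖ A) ∩ (C^c △ B)^c) ∩ (B △ ((A ∪ C) ∪ C)) = {8, 10}
B ∪ D = {4, 5, 6, 7, 8, 9, 10, 11, 12, 13, 14, 15}
D ∩ C = {4, 5, 6, 11, 13, 14}
B ∩ (D ∩ C) = {4, 6, 14}
(B ∩ (D ∩ C))^c = {5, 7, 8, 9, 10, 11, 12, 13, 15}
(B ∪ D) ∩ (B ∩ (D ∩ C))^c = {5, 7, 8, 9, 10, 11, 12, 13, 15}
Every element of {8, 10} is in {5, 7, 8, 9, 10, 11, 12, 13, 15}, so ((B ∖ A) ∩ (C^c △ B)^c) ∩ (B △ ((A ∪ C) ∪ C)) ⊆ (B ∪ D) ∩ (B ∩ (D ∩ C))^c.

Yes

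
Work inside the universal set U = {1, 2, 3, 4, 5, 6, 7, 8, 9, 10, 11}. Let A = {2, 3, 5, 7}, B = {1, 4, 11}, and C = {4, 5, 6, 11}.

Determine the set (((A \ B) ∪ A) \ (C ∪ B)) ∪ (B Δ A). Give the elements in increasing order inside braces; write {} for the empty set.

{1, 2, 3, 4, 5, 7, 11}

A \ B = {2, 3, 5, 7}
(A \ B) ∪ A = {2, 3, 5, 7}
C ∪ B = {1, 4, 5, 6, 11}
((A \ B) ∪ A) \ (C ∪ B) = {2, 3, 7}
B Δ A = {1, 2, 3, 4, 5, 7, 11}
(((A \ B) ∪ A) \ (C ∪ B)) ∪ (B Δ A) = {1, 2, 3, 4, 5, 7, 11}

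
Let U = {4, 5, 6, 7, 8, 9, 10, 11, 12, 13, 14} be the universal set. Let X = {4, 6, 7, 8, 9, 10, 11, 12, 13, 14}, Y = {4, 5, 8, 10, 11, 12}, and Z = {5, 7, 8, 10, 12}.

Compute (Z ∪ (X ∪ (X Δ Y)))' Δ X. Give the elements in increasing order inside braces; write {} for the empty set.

{4, 6, 7, 8, 9, 10, 11, 12, 13, 14}

X Δ Y = {5, 6, 7, 9, 13, 14}
X ∪ (X Δ Y) = {4, 5, 6, 7, 8, 9, 10, 11, 12, 13, 14}
Z ∪ (X ∪ (X Δ Y)) = {4, 5, 6, 7, 8, 9, 10, 11, 12, 13, 14}
(Z ∪ (X ∪ (X Δ Y)))' = {}
(Z ∪ (X ∪ (X Δ Y)))' Δ X = {4, 6, 7, 8, 9, 10, 11, 12, 13, 14}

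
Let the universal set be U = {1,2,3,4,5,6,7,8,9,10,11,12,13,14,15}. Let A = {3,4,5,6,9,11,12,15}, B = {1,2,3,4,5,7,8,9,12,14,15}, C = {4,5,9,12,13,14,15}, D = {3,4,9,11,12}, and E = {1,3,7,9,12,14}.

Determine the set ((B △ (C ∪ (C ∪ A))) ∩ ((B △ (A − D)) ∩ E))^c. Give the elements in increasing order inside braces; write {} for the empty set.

{2,3,4,5,6,8,9,10,11,12,13,14,15}

C ∪ A = {3,4,5,6,9,11,12,13,14,15}
C ∪ (C ∪ A) = {3,4,5,6,9,11,12,13,14,15}
B △ (C ∪ (C ∪ A)) = {1,2,6,7,8,11,13}
A − D = {5,6,15}
B △ (A − D) = {1,2,3,4,6,7,8,9,12,14}
(B △ (A − D)) ∩ E = {1,3,7,9,12,14}
(B △ (C ∪ (C ∪ A))) ∩ ((B △ (A − D)) ∩ E) = {1,7}
((B △ (C ∪ (C ∪ A))) ∩ ((B △ (A − D)) ∩ E))^c = {2,3,4,5,6,8,9,10,11,12,13,14,15}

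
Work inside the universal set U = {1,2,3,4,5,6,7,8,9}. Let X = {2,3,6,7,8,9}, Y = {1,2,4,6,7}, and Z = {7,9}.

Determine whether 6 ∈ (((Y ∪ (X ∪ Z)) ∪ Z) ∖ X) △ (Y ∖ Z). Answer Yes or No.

Yes

6 ∈ X and 6 ∉ Z, so 6 ∈ X ∪ Z
6 ∈ Y and 6 ∈ (X ∪ Z), so 6 ∈ Y ∪ (X ∪ Z)
6 ∈ (Y ∪ (X ∪ Z)) and 6 ∉ Z, so 6 ∈ (Y ∪ (X ∪ Z)) ∪ Z
6 ∈ ((Y ∪ (X ∪ Z)) ∪ Z) and 6 ∈ X, so 6 ∉ ((Y ∪ (X ∪ Z)) ∪ Z) ∖ X
6 ∈ Y and 6 ∉ Z, so 6 ∈ Y ∖ Z
6 ∉ (((Y ∪ (X ∪ Z)) ∪ Z) ∖ X) and 6 ∈ (Y ∖ Z), so 6 ∈ (((Y ∪ (X ∪ Z)) ∪ Z) ∖ X) △ (Y ∖ Z)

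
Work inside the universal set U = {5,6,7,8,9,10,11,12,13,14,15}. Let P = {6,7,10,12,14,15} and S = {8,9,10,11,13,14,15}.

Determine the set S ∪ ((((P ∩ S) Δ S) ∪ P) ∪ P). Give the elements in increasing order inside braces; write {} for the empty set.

P ∩ S = {10,14,15}
(P ∩ S) Δ S = {8,9,11,13}
((P ∩ S) Δ S) ∪ P = {6,7,8,9,10,11,12,13,14,15}
(((P ∩ S) Δ S) ∪ P) ∪ P = {6,7,8,9,10,11,12,13,14,15}
S ∪ ((((P ∩ S) Δ S) ∪ P) ∪ P) = {6,7,8,9,10,11,12,13,14,15}

{6,7,8,9,10,11,12,13,14,15}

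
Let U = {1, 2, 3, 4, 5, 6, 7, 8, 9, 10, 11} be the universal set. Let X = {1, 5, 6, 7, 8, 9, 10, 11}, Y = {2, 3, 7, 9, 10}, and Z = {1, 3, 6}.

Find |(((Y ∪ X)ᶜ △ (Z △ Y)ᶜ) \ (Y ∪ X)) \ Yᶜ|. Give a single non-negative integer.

0

Y ∪ X = {1, 2, 3, 5, 6, 7, 8, 9, 10, 11}
(Y ∪ X)ᶜ = {4}
Z △ Y = {1, 2, 6, 7, 9, 10}
(Z △ Y)ᶜ = {3, 4, 5, 8, 11}
(Y ∪ X)ᶜ △ (Z △ Y)ᶜ = {3, 5, 8, 11}
((Y ∪ X)ᶜ △ (Z △ Y)ᶜ) \ (Y ∪ X) = {}
Yᶜ = {1, 4, 5, 6, 8, 11}
(((Y ∪ X)ᶜ △ (Z △ Y)ᶜ) \ (Y ∪ X)) \ Yᶜ = {}
|(((Y ∪ X)ᶜ △ (Z △ Y)ᶜ) \ (Y ∪ X)) \ Yᶜ| = 0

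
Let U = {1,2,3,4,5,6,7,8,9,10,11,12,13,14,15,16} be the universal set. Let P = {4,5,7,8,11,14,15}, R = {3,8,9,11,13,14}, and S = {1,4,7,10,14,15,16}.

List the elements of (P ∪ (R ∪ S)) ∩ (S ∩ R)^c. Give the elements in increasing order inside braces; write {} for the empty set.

R ∪ S = {1,3,4,7,8,9,10,11,13,14,15,16}
P ∪ (R ∪ S) = {1,3,4,5,7,8,9,10,11,13,14,15,16}
S ∩ R = {14}
(S ∩ R)^c = {1,2,3,4,5,6,7,8,9,10,11,12,13,15,16}
(P ∪ (R ∪ S)) ∩ (S ∩ R)^c = {1,3,4,5,7,8,9,10,11,13,15,16}

{1,3,4,5,7,8,9,10,11,13,15,16}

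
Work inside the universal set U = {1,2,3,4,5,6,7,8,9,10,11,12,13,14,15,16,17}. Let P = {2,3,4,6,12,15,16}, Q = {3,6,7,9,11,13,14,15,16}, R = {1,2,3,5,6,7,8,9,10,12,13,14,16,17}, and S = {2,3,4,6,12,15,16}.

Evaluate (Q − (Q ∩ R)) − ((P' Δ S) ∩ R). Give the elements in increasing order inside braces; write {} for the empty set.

Q ∩ R = {3,6,7,9,13,14,16}
Q − (Q ∩ R) = {11,15}
P' = {1,5,7,8,9,10,11,13,14,17}
P' Δ S = {1,2,3,4,5,6,7,8,9,10,11,12,13,14,15,16,17}
(P' Δ S) ∩ R = {1,2,3,5,6,7,8,9,10,12,13,14,16,17}
(Q − (Q ∩ R)) − ((P' Δ S) ∩ R) = {11,15}

{11,15}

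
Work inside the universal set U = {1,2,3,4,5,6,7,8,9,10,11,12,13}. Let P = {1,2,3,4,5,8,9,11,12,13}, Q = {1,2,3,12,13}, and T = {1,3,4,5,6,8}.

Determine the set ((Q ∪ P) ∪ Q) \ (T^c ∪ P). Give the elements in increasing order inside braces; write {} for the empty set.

Q ∪ P = {1,2,3,4,5,8,9,11,12,13}
(Q ∪ P) ∪ Q = {1,2,3,4,5,8,9,11,12,13}
T^c = {2,7,9,10,11,12,13}
T^c ∪ P = {1,2,3,4,5,7,8,9,10,11,12,13}
((Q ∪ P) ∪ Q) \ (T^c ∪ P) = {}

{}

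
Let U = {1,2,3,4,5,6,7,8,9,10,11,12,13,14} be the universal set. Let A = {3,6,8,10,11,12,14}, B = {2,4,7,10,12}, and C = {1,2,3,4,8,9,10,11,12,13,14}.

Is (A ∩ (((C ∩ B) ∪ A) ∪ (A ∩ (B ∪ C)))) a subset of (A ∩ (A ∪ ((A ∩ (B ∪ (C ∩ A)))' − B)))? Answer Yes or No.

Yes

C ∩ B = {2,4,10,12}
(C ∩ B) ∪ A = {2,3,4,6,8,10,11,12,14}
B ∪ C = {1,2,3,4,7,8,9,10,11,12,13,14}
A ∩ (B ∪ C) = {3,8,10,11,12,14}
((C ∩ B) ∪ A) ∪ (A ∩ (B ∪ C)) = {2,3,4,6,8,10,11,12,14}
A ∩ (((C ∩ B) ∪ A) ∪ (A ∩ (B ∪ C))) = {3,6,8,10,11,12,14}
C ∩ A = {3,8,10,11,12,14}
B ∪ (C ∩ A) = {2,3,4,7,8,10,11,12,14}
A ∩ (B ∪ (C ∩ A)) = {3,8,10,11,12,14}
(A ∩ (B ∪ (C ∩ A)))' = {1,2,4,5,6,7,9,13}
(A ∩ (B ∪ (C ∩ A)))' − B = {1,5,6,9,13}
A ∪ ((A ∩ (B ∪ (C ∩ A)))' − B) = {1,3,5,6,8,9,10,11,12,13,14}
A ∩ (A ∪ ((A ∩ (B ∪ (C ∩ A)))' − B)) = {3,6,8,10,11,12,14}
Every element of {3,6,8,10,11,12,14} is in {3,6,8,10,11,12,14}, so A ∩ (((C ∩ B) ∪ A) ∪ (A ∩ (B ∪ C))) ⊆ A ∩ (A ∪ ((A ∩ (B ∪ (C ∩ A)))' − B)).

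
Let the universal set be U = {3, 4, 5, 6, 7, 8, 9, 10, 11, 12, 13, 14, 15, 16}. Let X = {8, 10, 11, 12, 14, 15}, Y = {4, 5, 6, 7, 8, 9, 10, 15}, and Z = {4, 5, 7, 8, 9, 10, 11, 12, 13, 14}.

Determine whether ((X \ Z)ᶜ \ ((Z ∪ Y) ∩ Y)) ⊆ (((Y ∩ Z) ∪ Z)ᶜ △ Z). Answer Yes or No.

X \ Z = {15}
(X \ Z)ᶜ = {3, 4, 5, 6, 7, 8, 9, 10, 11, 12, 13, 14, 16}
Z ∪ Y = {4, 5, 6, 7, 8, 9, 10, 11, 12, 13, 14, 15}
(Z ∪ Y) ∩ Y = {4, 5, 6, 7, 8, 9, 10, 15}
(X \ Z)ᶜ \ ((Z ∪ Y) ∩ Y) = {3, 11, 12, 13, 14, 16}
Y ∩ Z = {4, 5, 7, 8, 9, 10}
(Y ∩ Z) ∪ Z = {4, 5, 7, 8, 9, 10, 11, 12, 13, 14}
((Y ∩ Z) ∪ Z)ᶜ = {3, 6, 15, 16}
((Y ∩ Z) ∪ Z)ᶜ △ Z = {3, 4, 5, 6, 7, 8, 9, 10, 11, 12, 13, 14, 15, 16}
Every element of {3, 11, 12, 13, 14, 16} is in {3, 4, 5, 6, 7, 8, 9, 10, 11, 12, 13, 14, 15, 16}, so (X \ Z)ᶜ \ ((Z ∪ Y) ∩ Y) ⊆ ((Y ∩ Z) ∪ Z)ᶜ △ Z.

Yes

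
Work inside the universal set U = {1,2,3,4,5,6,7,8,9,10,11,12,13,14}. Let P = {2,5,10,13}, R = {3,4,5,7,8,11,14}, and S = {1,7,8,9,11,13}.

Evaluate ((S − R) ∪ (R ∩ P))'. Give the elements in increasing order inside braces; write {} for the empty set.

{2,3,4,6,7,8,10,11,12,14}

S − R = {1,9,13}
R ∩ P = {5}
(S − R) ∪ (R ∩ P) = {1,5,9,13}
((S − R) ∪ (R ∩ P))' = {2,3,4,6,7,8,10,11,12,14}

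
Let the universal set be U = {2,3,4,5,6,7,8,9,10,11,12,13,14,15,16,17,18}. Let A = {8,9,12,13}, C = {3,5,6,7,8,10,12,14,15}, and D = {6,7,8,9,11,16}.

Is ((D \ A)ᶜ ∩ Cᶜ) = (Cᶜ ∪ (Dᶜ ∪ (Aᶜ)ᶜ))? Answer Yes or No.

D \ A = {6,7,11,16}
(D \ A)ᶜ = {2,3,4,5,8,9,10,12,13,14,15,17,18}
Cᶜ = {2,4,9,11,13,16,17,18}
(D \ A)ᶜ ∩ Cᶜ = {2,4,9,13,17,18}
Dᶜ = {2,3,4,5,10,12,13,14,15,17,18}
Aᶜ = {2,3,4,5,6,7,10,11,14,15,16,17,18}
(Aᶜ)ᶜ = {8,9,12,13}
Dᶜ ∪ (Aᶜ)ᶜ = {2,3,4,5,8,9,10,12,13,14,15,17,18}
Cᶜ ∪ (Dᶜ ∪ (Aᶜ)ᶜ) = {2,3,4,5,8,9,10,11,12,13,14,15,16,17,18}
3 ∈ Cᶜ ∪ (Dᶜ ∪ (Aᶜ)ᶜ) but 3 ∉ (D \ A)ᶜ ∩ Cᶜ, so they differ.

No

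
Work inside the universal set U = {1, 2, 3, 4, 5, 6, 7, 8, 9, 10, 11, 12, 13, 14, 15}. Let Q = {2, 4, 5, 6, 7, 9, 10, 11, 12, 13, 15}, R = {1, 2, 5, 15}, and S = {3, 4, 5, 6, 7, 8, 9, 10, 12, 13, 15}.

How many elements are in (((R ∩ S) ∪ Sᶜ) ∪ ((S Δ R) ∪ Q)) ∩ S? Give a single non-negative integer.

R ∩ S = {5, 15}
Sᶜ = {1, 2, 11, 14}
(R ∩ S) ∪ Sᶜ = {1, 2, 5, 11, 14, 15}
S Δ R = {1, 2, 3, 4, 6, 7, 8, 9, 10, 12, 13}
(S Δ R) ∪ Q = {1, 2, 3, 4, 5, 6, 7, 8, 9, 10, 11, 12, 13, 15}
((R ∩ S) ∪ Sᶜ) ∪ ((S Δ R) ∪ Q) = {1, 2, 3, 4, 5, 6, 7, 8, 9, 10, 11, 12, 13, 14, 15}
(((R ∩ S) ∪ Sᶜ) ∪ ((S Δ R) ∪ Q)) ∩ S = {3, 4, 5, 6, 7, 8, 9, 10, 12, 13, 15}
|(((R ∩ S) ∪ Sᶜ) ∪ ((S Δ R) ∪ Q)) ∩ S| = 11

11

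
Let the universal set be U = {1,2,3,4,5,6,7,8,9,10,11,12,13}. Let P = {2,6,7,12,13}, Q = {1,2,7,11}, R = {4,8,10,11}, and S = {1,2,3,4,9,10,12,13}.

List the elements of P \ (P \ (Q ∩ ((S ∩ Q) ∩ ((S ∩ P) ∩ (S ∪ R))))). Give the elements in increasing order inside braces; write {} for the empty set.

{2}

S ∩ Q = {1,2}
S ∩ P = {2,12,13}
S ∪ R = {1,2,3,4,8,9,10,11,12,13}
(S ∩ P) ∩ (S ∪ R) = {2,12,13}
(S ∩ Q) ∩ ((S ∩ P) ∩ (S ∪ R)) = {2}
Q ∩ ((S ∩ Q) ∩ ((S ∩ P) ∩ (S ∪ R))) = {2}
P \ (Q ∩ ((S ∩ Q) ∩ ((S ∩ P) ∩ (S ∪ R)))) = {6,7,12,13}
P \ (P \ (Q ∩ ((S ∩ Q) ∩ ((S ∩ P) ∩ (S ∪ R))))) = {2}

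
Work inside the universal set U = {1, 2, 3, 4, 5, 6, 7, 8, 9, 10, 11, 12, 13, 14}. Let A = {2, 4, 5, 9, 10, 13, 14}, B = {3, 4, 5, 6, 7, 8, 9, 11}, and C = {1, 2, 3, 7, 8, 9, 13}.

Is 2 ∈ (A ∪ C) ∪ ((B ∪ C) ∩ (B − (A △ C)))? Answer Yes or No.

Yes

2 ∈ A and 2 ∈ C, so 2 ∈ A ∪ C
2 ∉ B and 2 ∈ C, so 2 ∈ B ∪ C
2 ∈ A and 2 ∈ C, so 2 ∉ A △ C
2 ∉ B and 2 ∉ (A △ C), so 2 ∉ B − (A △ C)
2 ∈ (B ∪ C) and 2 ∉ (B − (A △ C)), so 2 ∉ (B ∪ C) ∩ (B − (A △ C))
2 ∈ (A ∪ C) and 2 ∉ ((B ∪ C) ∩ (B − (A △ C))), so 2 ∈ (A ∪ C) ∪ ((B ∪ C) ∩ (B − (A △ C)))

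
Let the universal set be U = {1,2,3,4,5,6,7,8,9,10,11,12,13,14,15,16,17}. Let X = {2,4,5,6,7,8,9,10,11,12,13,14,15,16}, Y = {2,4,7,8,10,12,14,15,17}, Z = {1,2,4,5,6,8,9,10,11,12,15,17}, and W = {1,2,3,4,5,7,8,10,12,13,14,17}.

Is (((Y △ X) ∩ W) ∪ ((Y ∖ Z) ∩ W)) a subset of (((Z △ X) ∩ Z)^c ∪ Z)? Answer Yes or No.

Y △ X = {5,6,9,11,13,16,17}
(Y △ X) ∩ W = {5,13,17}
Y ∖ Z = {7,14}
(Y ∖ Z) ∩ W = {7,14}
((Y △ X) ∩ W) ∪ ((Y ∖ Z) ∩ W) = {5,7,13,14,17}
Z △ X = {1,7,13,14,16,17}
(Z △ X) ∩ Z = {1,17}
((Z △ X) ∩ Z)^c = {2,3,4,5,6,7,8,9,10,11,12,13,14,15,16}
((Z △ X) ∩ Z)^c ∪ Z = {1,2,3,4,5,6,7,8,9,10,11,12,13,14,15,16,17}
Every element of {5,7,13,14,17} is in {1,2,3,4,5,6,7,8,9,10,11,12,13,14,15,16,17}, so ((Y △ X) ∩ W) ∪ ((Y ∖ Z) ∩ W) ⊆ ((Z △ X) ∩ Z)^c ∪ Z.

Yes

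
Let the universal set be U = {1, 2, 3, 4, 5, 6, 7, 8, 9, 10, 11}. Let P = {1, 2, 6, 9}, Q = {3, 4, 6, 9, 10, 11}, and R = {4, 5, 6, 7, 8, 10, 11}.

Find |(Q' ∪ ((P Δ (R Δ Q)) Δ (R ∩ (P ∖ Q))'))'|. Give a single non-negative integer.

Q' = {1, 2, 5, 7, 8}
R Δ Q = {3, 5, 7, 8, 9}
P Δ (R Δ Q) = {1, 2, 3, 5, 6, 7, 8}
P ∖ Q = {1, 2}
R ∩ (P ∖ Q) = {}
(R ∩ (P ∖ Q))' = {1, 2, 3, 4, 5, 6, 7, 8, 9, 10, 11}
(P Δ (R Δ Q)) Δ (R ∩ (P ∖ Q))' = {4, 9, 10, 11}
Q' ∪ ((P Δ (R Δ Q)) Δ (R ∩ (P ∖ Q))') = {1, 2, 4, 5, 7, 8, 9, 10, 11}
(Q' ∪ ((P Δ (R Δ Q)) Δ (R ∩ (P ∖ Q))'))' = {3, 6}
|(Q' ∪ ((P Δ (R Δ Q)) Δ (R ∩ (P ∖ Q))'))'| = 2

2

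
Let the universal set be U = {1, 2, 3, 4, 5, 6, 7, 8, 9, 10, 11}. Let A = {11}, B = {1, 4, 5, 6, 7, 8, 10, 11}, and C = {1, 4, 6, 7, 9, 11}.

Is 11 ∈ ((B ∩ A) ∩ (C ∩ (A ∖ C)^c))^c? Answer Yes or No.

No

11 ∈ B and 11 ∈ A, so 11 ∈ B ∩ A
11 ∈ A and 11 ∈ C, so 11 ∉ A ∖ C
11 ∈ (A ∖ C)^c since 11 ∉ (A ∖ C)
11 ∈ C and 11 ∈ (A ∖ C)^c, so 11 ∈ C ∩ (A ∖ C)^c
11 ∈ (B ∩ A) and 11 ∈ (C ∩ (A ∖ C)^c), so 11 ∈ (B ∩ A) ∩ (C ∩ (A ∖ C)^c)
11 ∉ ((B ∩ A) ∩ (C ∩ (A ∖ C)^c))^c since 11 ∈ ((B ∩ A) ∩ (C ∩ (A ∖ C)^c))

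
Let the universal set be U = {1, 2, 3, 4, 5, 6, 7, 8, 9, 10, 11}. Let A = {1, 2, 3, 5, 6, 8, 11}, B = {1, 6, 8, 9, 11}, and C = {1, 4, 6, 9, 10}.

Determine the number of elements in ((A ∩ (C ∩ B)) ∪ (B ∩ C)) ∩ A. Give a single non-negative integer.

C ∩ B = {1, 6, 9}
A ∩ (C ∩ B) = {1, 6}
B ∩ C = {1, 6, 9}
(A ∩ (C ∩ B)) ∪ (B ∩ C) = {1, 6, 9}
((A ∩ (C ∩ B)) ∪ (B ∩ C)) ∩ A = {1, 6}
|((A ∩ (C ∩ B)) ∪ (B ∩ C)) ∩ A| = 2

2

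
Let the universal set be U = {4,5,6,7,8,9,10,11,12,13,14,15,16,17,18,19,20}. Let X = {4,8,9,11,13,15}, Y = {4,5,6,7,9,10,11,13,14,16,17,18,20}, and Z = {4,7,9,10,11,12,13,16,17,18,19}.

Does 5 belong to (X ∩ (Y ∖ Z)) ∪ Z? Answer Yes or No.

No

5 ∈ Y and 5 ∉ Z, so 5 ∈ Y ∖ Z
5 ∉ X and 5 ∈ (Y ∖ Z), so 5 ∉ X ∩ (Y ∖ Z)
5 ∉ (X ∩ (Y ∖ Z)) and 5 ∉ Z, so 5 ∉ (X ∩ (Y ∖ Z)) ∪ Z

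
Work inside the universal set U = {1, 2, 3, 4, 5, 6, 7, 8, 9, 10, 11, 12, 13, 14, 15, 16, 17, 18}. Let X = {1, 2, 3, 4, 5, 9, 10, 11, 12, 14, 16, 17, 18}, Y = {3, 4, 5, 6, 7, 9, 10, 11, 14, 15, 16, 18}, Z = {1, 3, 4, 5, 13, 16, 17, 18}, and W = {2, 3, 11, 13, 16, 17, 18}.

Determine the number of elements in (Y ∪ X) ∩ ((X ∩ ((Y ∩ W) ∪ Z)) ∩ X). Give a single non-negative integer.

Y ∪ X = {1, 2, 3, 4, 5, 6, 7, 9, 10, 11, 12, 14, 15, 16, 17, 18}
Y ∩ W = {3, 11, 16, 18}
(Y ∩ W) ∪ Z = {1, 3, 4, 5, 11, 13, 16, 17, 18}
X ∩ ((Y ∩ W) ∪ Z) = {1, 3, 4, 5, 11, 16, 17, 18}
(X ∩ ((Y ∩ W) ∪ Z)) ∩ X = {1, 3, 4, 5, 11, 16, 17, 18}
(Y ∪ X) ∩ ((X ∩ ((Y ∩ W) ∪ Z)) ∩ X) = {1, 3, 4, 5, 11, 16, 17, 18}
|(Y ∪ X) ∩ ((X ∩ ((Y ∩ W) ∪ Z)) ∩ X)| = 8

8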